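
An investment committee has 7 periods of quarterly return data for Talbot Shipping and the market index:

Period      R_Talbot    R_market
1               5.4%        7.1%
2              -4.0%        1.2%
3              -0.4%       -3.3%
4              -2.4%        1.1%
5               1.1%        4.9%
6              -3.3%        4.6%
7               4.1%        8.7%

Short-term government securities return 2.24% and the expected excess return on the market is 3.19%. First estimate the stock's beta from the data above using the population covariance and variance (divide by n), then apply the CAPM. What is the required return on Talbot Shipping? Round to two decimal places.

4.03%

Mean R_i = (5.4 − 4.0 − 0.4 − 2.4 + 1.1 − 3.3 + 4.1) / 7 = 0.0714%
Mean R_m = (7.1 + 1.2 − 3.3 + 1.1 + 4.9 + 4.6 + 8.7) / 7 = 3.4714%
Σ(R_i − R̄_i)(R_m − R̄_m) = 56.3643  ⇒  Cov = 56.3643 / 7 = 8.0520
Σ(R_m − R̄_m)² = 100.4543  ⇒  Var(R_m) = 100.4543 / 7 = 14.3506
β = Cov / Var(R_m) = 8.0520 / 14.3506 = 0.5611
E(R) = R_f + β × MRP = 2.24% + 0.5611 × 3.19% = 4.03%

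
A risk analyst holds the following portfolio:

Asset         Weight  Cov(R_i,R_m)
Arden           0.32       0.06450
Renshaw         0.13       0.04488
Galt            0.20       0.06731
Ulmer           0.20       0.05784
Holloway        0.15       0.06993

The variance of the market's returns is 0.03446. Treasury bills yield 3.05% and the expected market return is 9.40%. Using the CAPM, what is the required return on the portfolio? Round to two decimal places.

β_Arden = 0.06450 / 0.03446 = 1.8717
β_Renshaw = 0.04488 / 0.03446 = 1.3024
β_Galt = 0.06731 / 0.03446 = 1.9533
β_Ulmer = 0.05784 / 0.03446 = 1.6785
β_Holloway = 0.06993 / 0.03446 = 2.0293
β_P = Σ w_i β_i = 0.32×1.8717 + 0.13×1.3024 + 0.20×1.9533 + 0.20×1.6785 + 0.15×2.0293 = 1.7990
MRP = 9.40% − 3.05% = 6.35%
E(R_P) = R_f + β_P × MRP = 3.05% + 1.7990 × 6.35% = 14.47%

14.47%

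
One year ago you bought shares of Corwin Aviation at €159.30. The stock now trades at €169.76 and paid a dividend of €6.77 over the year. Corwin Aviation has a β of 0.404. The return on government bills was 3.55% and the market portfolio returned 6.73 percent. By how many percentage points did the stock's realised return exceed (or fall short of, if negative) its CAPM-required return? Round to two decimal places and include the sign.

+5.98%

Realised HPR = (P1 + D1 − P0) / P0 = (169.76 + 6.77 − 159.30) / 159.30 = 17.23 / 159.30 = 10.8161%
MRP = 6.73% − 3.55% = 3.18%
CAPM required = R_f + β·MRP = 3.55% + 0.404 × 3.18% = 4.83472%
α = realised − required = 10.8161% − 4.83472% = +5.98%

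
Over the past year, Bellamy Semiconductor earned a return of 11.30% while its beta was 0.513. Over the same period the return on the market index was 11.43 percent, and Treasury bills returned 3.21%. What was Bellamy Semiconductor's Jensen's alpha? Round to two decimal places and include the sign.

Market excess return = 11.43% − 3.21% = 8.22%
CAPM benchmark = R_f + β(R_m − R_f) = 3.21% + 0.513 × 8.22% = 7.42686%
α = actual − benchmark = 11.30% − 7.42686% = +3.87%

+3.87%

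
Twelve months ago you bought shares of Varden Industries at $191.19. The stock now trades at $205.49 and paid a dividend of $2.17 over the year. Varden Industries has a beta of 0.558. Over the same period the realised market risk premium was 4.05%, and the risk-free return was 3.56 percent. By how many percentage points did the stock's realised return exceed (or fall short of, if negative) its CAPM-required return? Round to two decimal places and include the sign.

+2.79%

Realised HPR = (P1 + D1 − P0) / P0 = (205.49 + 2.17 − 191.19) / 191.19 = 16.47 / 191.19 = 8.6145%
CAPM required = R_f + β·MRP = 3.56% + 0.558 × 4.05% = 5.81990%
α = realised − required = 8.6145% − 5.81990% = +2.79%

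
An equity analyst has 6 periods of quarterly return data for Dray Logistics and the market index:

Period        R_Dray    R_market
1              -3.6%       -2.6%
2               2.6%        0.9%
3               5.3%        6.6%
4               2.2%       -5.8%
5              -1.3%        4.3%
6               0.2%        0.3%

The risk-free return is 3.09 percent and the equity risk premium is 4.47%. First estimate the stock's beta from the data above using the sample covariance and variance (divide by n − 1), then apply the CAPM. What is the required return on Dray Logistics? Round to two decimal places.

Mean R_i = (-3.6 + 2.6 + 5.3 + 2.2 − 1.3 + 0.2) / 6 = 0.9000%
Mean R_m = (-2.6 + 0.9 + 6.6 − 5.8 + 4.3 + 0.3) / 6 = 0.6167%
Σ(R_i − R̄_i)(R_m − R̄_m) = 25.0600  ⇒  Cov = 25.0600 / 5 = 5.0120
Σ(R_m − R̄_m)² = 101.0683  ⇒  Var(R_m) = 101.0683 / 5 = 20.2137
β = Cov / Var(R_m) = 5.0120 / 20.2137 = 0.2480
E(R) = R_f + β × MRP = 3.09% + 0.2480 × 4.47% = 4.20%

4.20%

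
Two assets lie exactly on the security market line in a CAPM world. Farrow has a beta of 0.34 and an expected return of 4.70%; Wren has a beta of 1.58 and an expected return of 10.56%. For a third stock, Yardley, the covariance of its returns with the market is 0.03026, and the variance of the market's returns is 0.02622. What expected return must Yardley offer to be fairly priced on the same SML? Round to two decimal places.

MRP = (10.56% − 4.70%) / (1.58 − 0.34) = 4.7258%
R_f = 4.70% − 0.34 × 4.7258% = 3.0932%
β_Yardley = Cov / Var(R_m) = 0.03026 / 0.02622 = 1.1541
E(R_Yardley) = R_f + β × MRP = 3.0932% + 1.1541 × 4.7258% = 8.55%

8.55%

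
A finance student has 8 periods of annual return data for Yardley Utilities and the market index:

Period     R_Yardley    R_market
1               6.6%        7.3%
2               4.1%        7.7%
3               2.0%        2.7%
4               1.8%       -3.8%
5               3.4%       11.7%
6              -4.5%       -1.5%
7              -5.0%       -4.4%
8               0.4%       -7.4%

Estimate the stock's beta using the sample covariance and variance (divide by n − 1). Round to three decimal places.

Mean R_i = (6.6 + 4.1 + 2.0 + 1.8 + 3.4 − 4.5 − 5.0 + 0.4) / 8 = 1.1000%
Mean R_m = (7.3 + 7.7 + 2.7 − 3.8 + 11.7 − 1.5 − 4.4 − 7.4) / 8 = 1.5375%
Σ(R_i − R̄_i)(R_m − R̄_m) = 130.3500  ⇒  Cov = 130.3500 / 7 = 18.6214
Σ(R_m − R̄_m)² = 328.6588  ⇒  Var(R_m) = 328.6588 / 7 = 46.9513
β = Cov / Var(R_m) = 18.6214 / 46.9513 = 0.3966

0.397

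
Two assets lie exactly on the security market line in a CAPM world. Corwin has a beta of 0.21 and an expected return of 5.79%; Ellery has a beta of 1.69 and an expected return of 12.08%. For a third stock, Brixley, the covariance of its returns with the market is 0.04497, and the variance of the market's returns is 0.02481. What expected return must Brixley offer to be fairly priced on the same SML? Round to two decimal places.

MRP = (12.08% − 5.79%) / (1.69 − 0.21) = 4.2500%
R_f = 5.79% − 0.21 × 4.2500% = 4.8975%
β_Brixley = Cov / Var(R_m) = 0.04497 / 0.02481 = 1.8126
E(R_Brixley) = R_f + β × MRP = 4.8975% + 1.8126 × 4.2500% = 12.60%

12.60%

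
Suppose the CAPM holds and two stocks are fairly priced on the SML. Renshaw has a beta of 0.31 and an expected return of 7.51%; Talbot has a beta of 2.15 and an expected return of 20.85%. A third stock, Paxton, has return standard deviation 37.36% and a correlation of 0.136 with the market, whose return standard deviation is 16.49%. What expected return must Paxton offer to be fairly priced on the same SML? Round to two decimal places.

MRP = (20.85% − 7.51%) / (2.15 − 0.31) = 7.2500%
R_f = 7.51% − 0.31 × 7.2500% = 5.2625%
β_Paxton = ρ·σ_i/σ_m = 0.136 × 37.36 / 16.49 = 0.3081
E(R_Paxton) = R_f + β × MRP = 5.2625% + 0.3081 × 7.2500% = 7.50%

7.50%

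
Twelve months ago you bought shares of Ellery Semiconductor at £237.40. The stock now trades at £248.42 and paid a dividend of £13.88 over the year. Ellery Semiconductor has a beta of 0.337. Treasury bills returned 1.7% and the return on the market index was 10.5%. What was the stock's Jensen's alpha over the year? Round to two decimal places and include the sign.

Realised HPR = (P1 + D1 − P0) / P0 = (248.42 + 13.88 − 237.40) / 237.40 = 24.90 / 237.40 = 10.4886%
MRP = 10.5% − 1.7% = 8.80%
CAPM required = R_f + β·MRP = 1.7% + 0.337 × 8.8% = 4.6656%
α = realised − required = 10.4886% − 4.6656% = +5.82%

+5.82%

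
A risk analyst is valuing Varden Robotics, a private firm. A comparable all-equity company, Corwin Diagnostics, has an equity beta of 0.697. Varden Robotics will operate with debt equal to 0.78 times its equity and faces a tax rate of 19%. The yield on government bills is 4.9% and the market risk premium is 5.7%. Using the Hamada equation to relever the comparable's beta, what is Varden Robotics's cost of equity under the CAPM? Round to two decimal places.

β_L = β_U × [1 + (1 − t)(D/E)] = 0.697 × [1 + (1 − 0.19) × 0.78]
    = 0.697 × [1 + 0.81 × 0.78] = 0.697 × 1.6318 = 1.1374
E(R) = R_f + β_L × MRP = 4.9% + 1.1374 × 5.7% = 11.38%

11.38%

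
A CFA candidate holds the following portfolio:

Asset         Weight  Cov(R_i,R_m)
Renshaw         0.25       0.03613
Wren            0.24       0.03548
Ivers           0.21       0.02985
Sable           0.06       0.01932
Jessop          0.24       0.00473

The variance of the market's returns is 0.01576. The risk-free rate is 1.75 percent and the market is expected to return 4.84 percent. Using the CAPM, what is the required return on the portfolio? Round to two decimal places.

6.87%

β_Renshaw = 0.03613 / 0.01576 = 2.2925
β_Wren = 0.03548 / 0.01576 = 2.2513
β_Ivers = 0.02985 / 0.01576 = 1.8940
β_Sable = 0.01932 / 0.01576 = 1.2259
β_Jessop = 0.00473 / 0.01576 = 0.3001
β_P = Σ w_i β_i = 0.25×2.2925 + 0.24×2.2513 + 0.21×1.8940 + 0.06×1.2259 + 0.24×0.3001 = 1.6568
MRP = 4.84% − 1.75% = 3.09%
E(R_P) = R_f + β_P × MRP = 1.75% + 1.6568 × 3.09% = 6.87%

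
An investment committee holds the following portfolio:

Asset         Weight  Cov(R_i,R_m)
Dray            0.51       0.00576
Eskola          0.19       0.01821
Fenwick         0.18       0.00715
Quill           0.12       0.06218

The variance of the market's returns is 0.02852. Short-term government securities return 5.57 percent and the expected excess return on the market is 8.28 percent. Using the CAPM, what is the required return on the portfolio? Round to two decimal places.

9.97%

β_Dray = 0.00576 / 0.02852 = 0.2020
β_Eskola = 0.01821 / 0.02852 = 0.6385
β_Fenwick = 0.00715 / 0.02852 = 0.2507
β_Quill = 0.06218 / 0.02852 = 2.1802
β_P = Σ w_i β_i = 0.51×0.2020 + 0.19×0.6385 + 0.18×0.2507 + 0.12×2.1802 = 0.5311
E(R_P) = R_f + β_P × MRP = 5.57% + 0.5311 × 8.28% = 9.97%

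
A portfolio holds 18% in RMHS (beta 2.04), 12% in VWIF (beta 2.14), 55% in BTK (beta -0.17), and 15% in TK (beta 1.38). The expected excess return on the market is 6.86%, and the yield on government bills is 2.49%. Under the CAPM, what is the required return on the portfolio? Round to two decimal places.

7.55%

β_P = Σ w_i β_i = 0.18×2.04 + 0.12×2.14 + 0.55×-0.17 + 0.15×1.38 = 0.7375
E(R_P) = R_f + β_P × MRP = 2.49% + 0.7375 × 6.86% = 7.55%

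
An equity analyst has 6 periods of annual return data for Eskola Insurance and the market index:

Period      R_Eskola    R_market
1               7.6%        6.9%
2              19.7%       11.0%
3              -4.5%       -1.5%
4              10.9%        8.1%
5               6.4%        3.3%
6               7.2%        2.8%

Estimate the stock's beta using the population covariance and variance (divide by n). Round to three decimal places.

Mean R_i = (7.6 + 19.7 − 4.5 + 10.9 + 6.4 + 7.2) / 6 = 7.8833%
Mean R_m = (6.9 + 11.0 − 1.5 + 8.1 + 3.3 + 2.8) / 6 = 5.1000%
Σ(R_i − R̄_i)(R_m − R̄_m) = 164.2300  ⇒  Cov = 164.2300 / 6 = 27.3717
Σ(R_m − R̄_m)² = 99.1400  ⇒  Var(R_m) = 99.1400 / 6 = 16.5233
β = Cov / Var(R_m) = 27.3717 / 16.5233 = 1.6566

1.657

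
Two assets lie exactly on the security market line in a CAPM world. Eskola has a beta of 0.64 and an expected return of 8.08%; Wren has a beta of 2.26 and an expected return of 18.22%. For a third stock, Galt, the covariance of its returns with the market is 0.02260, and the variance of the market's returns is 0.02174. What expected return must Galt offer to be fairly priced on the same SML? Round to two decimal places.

10.58%

MRP = (18.22% − 8.08%) / (2.26 − 0.64) = 6.2593%
R_f = 8.08% − 0.64 × 6.2593% = 4.0740%
β_Galt = Cov / Var(R_m) = 0.02260 / 0.02174 = 1.0396
E(R_Galt) = R_f + β × MRP = 4.0740% + 1.0396 × 6.2593% = 10.58%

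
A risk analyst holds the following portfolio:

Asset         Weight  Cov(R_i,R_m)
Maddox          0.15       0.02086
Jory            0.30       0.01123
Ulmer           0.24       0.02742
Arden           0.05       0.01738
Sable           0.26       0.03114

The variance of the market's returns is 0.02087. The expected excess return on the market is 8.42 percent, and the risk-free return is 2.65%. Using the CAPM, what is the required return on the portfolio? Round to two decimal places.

β_Maddox = 0.02086 / 0.02087 = 0.9995
β_Jory = 0.01123 / 0.02087 = 0.5381
β_Ulmer = 0.02742 / 0.02087 = 1.3138
β_Arden = 0.01738 / 0.02087 = 0.8328
β_Sable = 0.03114 / 0.02087 = 1.4921
β_P = Σ w_i β_i = 0.15×0.9995 + 0.30×0.5381 + 0.24×1.3138 + 0.05×0.8328 + 0.26×1.4921 = 1.0563
E(R_P) = R_f + β_P × MRP = 2.65% + 1.0563 × 8.42% = 11.54%

11.54%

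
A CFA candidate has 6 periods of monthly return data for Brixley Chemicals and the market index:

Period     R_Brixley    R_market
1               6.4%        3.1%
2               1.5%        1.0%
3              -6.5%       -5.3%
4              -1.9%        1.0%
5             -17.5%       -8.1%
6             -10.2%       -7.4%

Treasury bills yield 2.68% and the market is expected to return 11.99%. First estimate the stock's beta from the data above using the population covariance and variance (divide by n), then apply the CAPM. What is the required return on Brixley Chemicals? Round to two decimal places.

Mean R_i = (6.4 + 1.5 − 6.5 − 1.9 − 17.5 − 10.2) / 6 = -4.7000%
Mean R_m = (3.1 + 1.0 − 5.3 + 1.0 − 8.1 − 7.4) / 6 = -2.6167%
Σ(R_i − R̄_i)(R_m − R̄_m) = 197.3300  ⇒  Cov = 197.3300 / 6 = 32.8883
Σ(R_m − R̄_m)² = 118.9883  ⇒  Var(R_m) = 118.9883 / 6 = 19.8314
β = Cov / Var(R_m) = 32.8883 / 19.8314 = 1.6584
MRP = 11.99% − 2.68% = 9.31%
E(R) = R_f + β × MRP = 2.68% + 1.6584 × 9.31% = 18.12%

18.12%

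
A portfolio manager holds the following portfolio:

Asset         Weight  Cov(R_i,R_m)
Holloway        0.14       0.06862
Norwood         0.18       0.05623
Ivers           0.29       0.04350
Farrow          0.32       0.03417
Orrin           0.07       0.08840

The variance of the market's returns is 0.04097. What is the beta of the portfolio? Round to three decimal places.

β_Holloway = 0.06862 / 0.04097 = 1.6749
β_Norwood = 0.05623 / 0.04097 = 1.3725
β_Ivers = 0.04350 / 0.04097 = 1.0618
β_Farrow = 0.03417 / 0.04097 = 0.8340
β_Orrin = 0.08840 / 0.04097 = 2.1577
β_P = Σ w_i β_i = 0.14×1.6749 + 0.18×1.3725 + 0.29×1.0618 + 0.32×0.8340 + 0.07×2.1577 = 1.2074

1.207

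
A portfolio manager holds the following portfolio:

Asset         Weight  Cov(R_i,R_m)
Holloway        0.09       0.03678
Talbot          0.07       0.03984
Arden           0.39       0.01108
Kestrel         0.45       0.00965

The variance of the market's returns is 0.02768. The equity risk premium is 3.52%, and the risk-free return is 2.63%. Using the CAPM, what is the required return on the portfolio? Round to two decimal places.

β_Holloway = 0.03678 / 0.02768 = 1.3288
β_Talbot = 0.03984 / 0.02768 = 1.4393
β_Arden = 0.01108 / 0.02768 = 0.4003
β_Kestrel = 0.00965 / 0.02768 = 0.3486
β_P = Σ w_i β_i = 0.09×1.3288 + 0.07×1.4393 + 0.39×0.4003 + 0.45×0.3486 = 0.5333
E(R_P) = R_f + β_P × MRP = 2.63% + 0.5333 × 3.52% = 4.51%

4.51%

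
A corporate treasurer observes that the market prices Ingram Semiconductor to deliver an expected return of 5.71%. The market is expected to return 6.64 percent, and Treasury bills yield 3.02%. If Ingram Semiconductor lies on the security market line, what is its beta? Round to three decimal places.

MRP = 6.64% − 3.02% = 3.62%
β = (E(R) − R_f) / MRP = (5.71% − 3.02%) / 3.62% = 2.69% / 3.62% = 0.743

0.743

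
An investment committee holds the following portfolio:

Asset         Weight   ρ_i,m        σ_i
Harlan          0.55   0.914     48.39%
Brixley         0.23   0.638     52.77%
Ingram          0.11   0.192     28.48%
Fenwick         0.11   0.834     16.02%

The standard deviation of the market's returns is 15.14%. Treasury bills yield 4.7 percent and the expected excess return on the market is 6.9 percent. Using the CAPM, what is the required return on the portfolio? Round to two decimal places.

β_Harlan = 0.914 × 48.39% / 15.14% = 2.9213
β_Brixley = 0.638 × 52.77% / 15.14% = 2.2237
β_Ingram = 0.192 × 28.48% / 15.14% = 0.3612
β_Fenwick = 0.834 × 16.02% / 15.14% = 0.8825
β_P = Σ w_i β_i = 0.55×2.9213 + 0.23×2.2237 + 0.11×0.3612 + 0.11×0.8825 = 2.2550
E(R_P) = R_f + β_P × MRP = 4.7% + 2.2550 × 6.9% = 20.26%

20.26%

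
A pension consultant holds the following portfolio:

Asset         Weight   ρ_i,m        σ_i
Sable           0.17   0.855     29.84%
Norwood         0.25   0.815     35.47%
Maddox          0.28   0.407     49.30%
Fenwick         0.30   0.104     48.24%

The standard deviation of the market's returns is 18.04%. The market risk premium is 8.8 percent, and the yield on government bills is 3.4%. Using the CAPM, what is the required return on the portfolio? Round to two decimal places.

β_Sable = 0.855 × 29.84% / 18.04% = 1.4143
β_Norwood = 0.815 × 35.47% / 18.04% = 1.6024
β_Maddox = 0.407 × 49.30% / 18.04% = 1.1123
β_Fenwick = 0.104 × 48.24% / 18.04% = 0.2781
β_P = Σ w_i β_i = 0.17×1.4143 + 0.25×1.6024 + 0.28×1.1123 + 0.30×0.2781 = 1.0359
E(R_P) = R_f + β_P × MRP = 3.4% + 1.0359 × 8.8% = 12.52%

12.52%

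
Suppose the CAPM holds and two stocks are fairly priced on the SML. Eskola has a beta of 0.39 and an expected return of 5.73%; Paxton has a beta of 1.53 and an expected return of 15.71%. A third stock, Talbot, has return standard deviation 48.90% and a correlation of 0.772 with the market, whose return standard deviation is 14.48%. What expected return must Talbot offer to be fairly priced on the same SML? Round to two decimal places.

25.14%

MRP = (15.71% − 5.73%) / (1.53 − 0.39) = 8.7544%
R_f = 5.73% − 0.39 × 8.7544% = 2.3158%
β_Talbot = ρ·σ_i/σ_m = 0.772 × 48.90 / 14.48 = 2.6071
E(R_Talbot) = R_f + β × MRP = 2.3158% + 2.6071 × 8.7544% = 25.14%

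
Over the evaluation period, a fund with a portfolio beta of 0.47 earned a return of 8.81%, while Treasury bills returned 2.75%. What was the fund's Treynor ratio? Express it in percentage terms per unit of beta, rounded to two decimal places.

Treynor = (R_P − R_f) / β_P = (8.81% − 2.75%) / 0.4700 = 6.06% / 0.4700 = 12.89%

12.89%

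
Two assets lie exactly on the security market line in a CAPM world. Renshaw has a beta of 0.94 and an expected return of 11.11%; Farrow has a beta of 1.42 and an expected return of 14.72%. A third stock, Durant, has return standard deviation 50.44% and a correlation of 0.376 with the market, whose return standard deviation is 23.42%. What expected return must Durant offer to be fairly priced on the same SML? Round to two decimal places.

10.13%

MRP = (14.72% − 11.11%) / (1.42 − 0.94) = 7.5208%
R_f = 11.11% − 0.94 × 7.5208% = 4.0404%
β_Durant = ρ·σ_i/σ_m = 0.376 × 50.44 / 23.42 = 0.8098
E(R_Durant) = R_f + β × MRP = 4.0404% + 0.8098 × 7.5208% = 10.13%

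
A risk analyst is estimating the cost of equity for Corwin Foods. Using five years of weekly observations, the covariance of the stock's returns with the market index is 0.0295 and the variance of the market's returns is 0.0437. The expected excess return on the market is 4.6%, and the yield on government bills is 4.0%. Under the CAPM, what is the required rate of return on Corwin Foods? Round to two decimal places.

7.11%

β = Cov(R_i, R_m) / Var(R_m) = 0.0295 / 0.0437 = 0.6751
E(R) = R_f + β × MRP = 4.0% + 0.6751 × 4.6% = 7.11%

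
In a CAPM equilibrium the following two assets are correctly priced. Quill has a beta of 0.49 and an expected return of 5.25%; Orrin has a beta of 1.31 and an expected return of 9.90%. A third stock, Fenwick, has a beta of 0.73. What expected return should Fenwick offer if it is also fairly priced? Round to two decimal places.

MRP (SML slope) = (9.90% − 5.25%) / (1.31 − 0.49) = 4.65% / 0.82 = 5.6707%
R_f (intercept) = 5.25% − 0.49 × 5.6707% = 2.4714%
E(R_Fenwick) = R_f + β × MRP = 2.4714% + 0.73 × 5.6707% = 6.61%

6.61%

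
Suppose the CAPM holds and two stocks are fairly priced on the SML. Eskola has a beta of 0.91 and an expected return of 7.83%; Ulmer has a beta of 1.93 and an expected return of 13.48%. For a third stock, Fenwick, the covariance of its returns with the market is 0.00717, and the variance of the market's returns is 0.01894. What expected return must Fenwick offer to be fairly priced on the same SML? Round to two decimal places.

MRP = (13.48% − 7.83%) / (1.93 − 0.91) = 5.5392%
R_f = 7.83% − 0.91 × 5.5392% = 2.7893%
β_Fenwick = Cov / Var(R_m) = 0.00717 / 0.01894 = 0.3786
E(R_Fenwick) = R_f + β × MRP = 2.7893% + 0.3786 × 5.5392% = 4.89%

4.89%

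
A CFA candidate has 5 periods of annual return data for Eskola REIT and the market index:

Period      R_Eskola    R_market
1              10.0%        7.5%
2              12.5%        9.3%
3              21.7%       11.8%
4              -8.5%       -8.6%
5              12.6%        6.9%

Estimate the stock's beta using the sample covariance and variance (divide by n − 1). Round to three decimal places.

Mean R_i = (10.0 + 12.5 + 21.7 − 8.5 + 12.6) / 5 = 9.6600%
Mean R_m = (7.5 + 9.3 + 11.8 − 8.6 + 6.9) / 5 = 5.3800%
Σ(R_i − R̄_i)(R_m − R̄_m) = 347.4960  ⇒  Cov = 347.4960 / 4 = 86.8740
Σ(R_m − R̄_m)² = 258.8280  ⇒  Var(R_m) = 258.8280 / 4 = 64.7070
β = Cov / Var(R_m) = 86.8740 / 64.7070 = 1.3426

1.343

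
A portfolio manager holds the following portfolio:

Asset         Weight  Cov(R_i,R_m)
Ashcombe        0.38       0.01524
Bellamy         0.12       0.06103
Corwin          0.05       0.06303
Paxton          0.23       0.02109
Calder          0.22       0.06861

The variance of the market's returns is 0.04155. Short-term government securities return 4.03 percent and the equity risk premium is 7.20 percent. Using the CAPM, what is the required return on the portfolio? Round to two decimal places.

10.30%

β_Ashcombe = 0.01524 / 0.04155 = 0.3668
β_Bellamy = 0.06103 / 0.04155 = 1.4688
β_Corwin = 0.06303 / 0.04155 = 1.5170
β_Paxton = 0.02109 / 0.04155 = 0.5076
β_Calder = 0.06861 / 0.04155 = 1.6513
β_P = Σ w_i β_i = 0.38×0.3668 + 0.12×1.4688 + 0.05×1.5170 + 0.23×0.5076 + 0.22×1.6513 = 0.8715
E(R_P) = R_f + β_P × MRP = 4.03% + 0.8715 × 7.20% = 10.30%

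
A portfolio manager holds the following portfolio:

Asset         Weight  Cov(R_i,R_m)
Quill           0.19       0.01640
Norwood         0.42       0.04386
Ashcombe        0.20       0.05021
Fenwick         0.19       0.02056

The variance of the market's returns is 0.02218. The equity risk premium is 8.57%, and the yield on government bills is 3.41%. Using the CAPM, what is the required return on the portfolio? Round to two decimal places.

β_Quill = 0.01640 / 0.02218 = 0.7394
β_Norwood = 0.04386 / 0.02218 = 1.9775
β_Ashcombe = 0.05021 / 0.02218 = 2.2638
β_Fenwick = 0.02056 / 0.02218 = 0.9270
β_P = Σ w_i β_i = 0.19×0.7394 + 0.42×1.9775 + 0.20×2.2638 + 0.19×0.9270 = 1.5999
E(R_P) = R_f + β_P × MRP = 3.41% + 1.5999 × 8.57% = 17.12%

17.12%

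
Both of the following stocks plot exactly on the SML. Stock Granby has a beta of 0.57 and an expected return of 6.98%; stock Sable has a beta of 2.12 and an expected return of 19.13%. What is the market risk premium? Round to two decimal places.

Both satisfy E(R) = R_f + β·MRP, so the slope of the SML is
MRP = (19.13% − 6.98%) / (2.12 − 0.57) = 12.15% / 1.55 = 7.8387%

7.84%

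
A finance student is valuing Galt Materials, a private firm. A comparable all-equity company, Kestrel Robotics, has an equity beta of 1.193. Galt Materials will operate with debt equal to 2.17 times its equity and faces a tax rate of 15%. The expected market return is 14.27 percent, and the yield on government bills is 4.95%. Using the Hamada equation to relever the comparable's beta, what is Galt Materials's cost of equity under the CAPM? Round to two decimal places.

36.58%

β_L = β_U × [1 + (1 − t)(D/E)] = 1.193 × [1 + (1 − 0.15) × 2.17]
    = 1.193 × [1 + 0.85 × 2.17] = 1.193 × 2.8445 = 3.3935
MRP = 14.27% − 4.95% = 9.32%
E(R) = R_f + β_L × MRP = 4.95% + 3.3935 × 9.32% = 36.58%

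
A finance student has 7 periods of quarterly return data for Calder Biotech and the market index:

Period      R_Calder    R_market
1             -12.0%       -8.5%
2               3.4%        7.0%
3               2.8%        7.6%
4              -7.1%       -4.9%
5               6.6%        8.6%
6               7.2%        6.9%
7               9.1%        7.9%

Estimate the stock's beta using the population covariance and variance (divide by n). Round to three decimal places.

Mean R_i = (-12.0 + 3.4 + 2.8 − 7.1 + 6.6 + 7.2 + 9.1) / 7 = 1.4286%
Mean R_m = (-8.5 + 7.0 + 7.6 − 4.9 + 8.6 + 6.9 + 7.9) / 7 = 3.5143%
Σ(R_i − R̄_i)(R_m − R̄_m) = 325.0571  ⇒  Cov = 325.0571 / 7 = 46.4367
Σ(R_m − R̄_m)² = 300.5486  ⇒  Var(R_m) = 300.5486 / 7 = 42.9355
β = Cov / Var(R_m) = 46.4367 / 42.9355 = 1.0815

1.082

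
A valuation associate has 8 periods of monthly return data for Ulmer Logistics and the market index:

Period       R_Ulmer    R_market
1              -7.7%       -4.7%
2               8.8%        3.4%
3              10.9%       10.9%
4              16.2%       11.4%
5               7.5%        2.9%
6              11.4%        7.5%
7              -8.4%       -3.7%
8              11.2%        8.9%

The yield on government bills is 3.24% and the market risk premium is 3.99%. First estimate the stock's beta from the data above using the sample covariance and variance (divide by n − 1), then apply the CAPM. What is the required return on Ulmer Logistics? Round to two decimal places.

8.79%

Mean R_i = (-7.7 + 8.8 + 10.9 + 16.2 + 7.5 + 11.4 − 8.4 + 11.2) / 8 = 6.2375%
Mean R_m = (-4.7 + 3.4 + 10.9 + 11.4 + 2.9 + 7.5 − 3.7 + 8.9) / 8 = 4.5750%
Σ(R_i − R̄_i)(R_m − R̄_m) = 379.3175  ⇒  Cov = 379.3175 / 7 = 54.1882
Σ(R_m − R̄_m)² = 272.5350  ⇒  Var(R_m) = 272.5350 / 7 = 38.9336
β = Cov / Var(R_m) = 54.1882 / 38.9336 = 1.3918
E(R) = R_f + β × MRP = 3.24% + 1.3918 × 3.99% = 8.79%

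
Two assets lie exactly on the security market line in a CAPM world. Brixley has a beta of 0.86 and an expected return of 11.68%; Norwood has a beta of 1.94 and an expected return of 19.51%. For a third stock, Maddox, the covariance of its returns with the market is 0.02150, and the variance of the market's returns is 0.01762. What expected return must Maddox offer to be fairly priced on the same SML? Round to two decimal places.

MRP = (19.51% − 11.68%) / (1.94 − 0.86) = 7.2500%
R_f = 11.68% − 0.86 × 7.2500% = 5.4450%
β_Maddox = Cov / Var(R_m) = 0.02150 / 0.01762 = 1.2202
E(R_Maddox) = R_f + β × MRP = 5.4450% + 1.2202 × 7.2500% = 14.29%

14.29%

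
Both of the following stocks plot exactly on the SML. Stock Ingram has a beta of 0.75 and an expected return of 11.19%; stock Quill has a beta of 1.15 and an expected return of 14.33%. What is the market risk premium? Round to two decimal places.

Both satisfy E(R) = R_f + β·MRP, so the slope of the SML is
MRP = (14.33% − 11.19%) / (1.15 − 0.75) = 3.14% / 0.40 = 7.8500%

7.85%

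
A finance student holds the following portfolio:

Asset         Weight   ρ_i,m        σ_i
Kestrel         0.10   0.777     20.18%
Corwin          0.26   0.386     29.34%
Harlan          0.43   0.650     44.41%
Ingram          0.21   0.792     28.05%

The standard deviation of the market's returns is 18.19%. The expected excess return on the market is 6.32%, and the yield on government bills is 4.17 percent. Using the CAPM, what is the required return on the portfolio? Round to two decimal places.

β_Kestrel = 0.777 × 20.18% / 18.19% = 0.8620
β_Corwin = 0.386 × 29.34% / 18.19% = 0.6226
β_Harlan = 0.650 × 44.41% / 18.19% = 1.5869
β_Ingram = 0.792 × 28.05% / 18.19% = 1.2213
β_P = Σ w_i β_i = 0.10×0.8620 + 0.26×0.6226 + 0.43×1.5869 + 0.21×1.2213 = 1.1869
E(R_P) = R_f + β_P × MRP = 4.17% + 1.1869 × 6.32% = 11.67%

11.67%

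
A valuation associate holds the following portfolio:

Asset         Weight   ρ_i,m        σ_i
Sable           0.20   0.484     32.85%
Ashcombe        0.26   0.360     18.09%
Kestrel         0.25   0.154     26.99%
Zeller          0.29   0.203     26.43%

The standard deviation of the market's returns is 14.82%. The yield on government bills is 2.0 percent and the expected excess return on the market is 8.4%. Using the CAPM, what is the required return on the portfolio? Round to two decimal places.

6.23%

β_Sable = 0.484 × 32.85% / 14.82% = 1.0728
β_Ashcombe = 0.360 × 18.09% / 14.82% = 0.4394
β_Kestrel = 0.154 × 26.99% / 14.82% = 0.2805
β_Zeller = 0.203 × 26.43% / 14.82% = 0.3620
β_P = Σ w_i β_i = 0.20×1.0728 + 0.26×0.4394 + 0.25×0.2805 + 0.29×0.3620 = 0.5039
E(R_P) = R_f + β_P × MRP = 2.0% + 0.5039 × 8.4% = 6.23%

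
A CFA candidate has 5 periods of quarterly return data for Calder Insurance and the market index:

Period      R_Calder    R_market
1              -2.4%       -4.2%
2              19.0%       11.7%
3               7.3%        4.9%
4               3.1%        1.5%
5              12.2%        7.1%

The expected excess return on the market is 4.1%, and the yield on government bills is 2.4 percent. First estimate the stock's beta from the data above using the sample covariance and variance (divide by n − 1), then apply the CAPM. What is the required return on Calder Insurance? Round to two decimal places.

7.98%

Mean R_i = (-2.4 + 19.0 + 7.3 + 3.1 + 12.2) / 5 = 7.8400%
Mean R_m = (-4.2 + 11.7 + 4.9 + 1.5 + 7.1) / 5 = 4.2000%
Σ(R_i − R̄_i)(R_m − R̄_m) = 194.7800  ⇒  Cov = 194.7800 / 4 = 48.6950
Σ(R_m − R̄_m)² = 143.0000  ⇒  Var(R_m) = 143.0000 / 4 = 35.7500
β = Cov / Var(R_m) = 48.6950 / 35.7500 = 1.3621
E(R) = R_f + β × MRP = 2.4% + 1.3621 × 4.1% = 7.98%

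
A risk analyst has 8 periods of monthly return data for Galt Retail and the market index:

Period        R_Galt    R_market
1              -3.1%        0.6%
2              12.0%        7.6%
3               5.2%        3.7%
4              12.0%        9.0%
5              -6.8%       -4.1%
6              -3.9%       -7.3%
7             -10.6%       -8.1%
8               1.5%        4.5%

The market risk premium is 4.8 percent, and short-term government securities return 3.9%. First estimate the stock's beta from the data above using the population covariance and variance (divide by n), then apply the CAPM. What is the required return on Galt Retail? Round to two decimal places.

9.59%

Mean R_i = (-3.1 + 12.0 + 5.2 + 12.0 − 6.8 − 3.9 − 10.6 + 1.5) / 8 = 0.7875%
Mean R_m = (0.6 + 7.6 + 3.7 + 9.0 − 4.1 − 7.3 − 8.1 + 4.5) / 8 = 0.7375%
Σ(R_i − R̄_i)(R_m − R̄_m) = 360.8938  ⇒  Cov = 360.8938 / 8 = 45.1117
Σ(R_m − R̄_m)² = 304.4188  ⇒  Var(R_m) = 304.4188 / 8 = 38.0524
β = Cov / Var(R_m) = 45.1117 / 38.0524 = 1.1855
E(R) = R_f + β × MRP = 3.9% + 1.1855 × 4.8% = 9.59%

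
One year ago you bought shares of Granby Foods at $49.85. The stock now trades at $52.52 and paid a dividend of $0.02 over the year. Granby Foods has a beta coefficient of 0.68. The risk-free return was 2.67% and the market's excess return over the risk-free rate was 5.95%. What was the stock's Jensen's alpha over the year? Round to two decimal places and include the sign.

Realised HPR = (P1 + D1 − P0) / P0 = (52.52 + 0.02 − 49.85) / 49.85 = 2.69 / 49.85 = 5.3962%
CAPM required = R_f + β·MRP = 2.67% + 0.68 × 5.95% = 6.7160%
α = realised − required = 5.3962% − 6.7160% = -1.32%

-1.32%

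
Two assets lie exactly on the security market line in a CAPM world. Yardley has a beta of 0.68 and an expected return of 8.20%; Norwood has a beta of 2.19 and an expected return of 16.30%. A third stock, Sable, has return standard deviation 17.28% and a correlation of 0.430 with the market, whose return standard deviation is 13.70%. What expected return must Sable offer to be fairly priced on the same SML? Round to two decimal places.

7.46%

MRP = (16.30% − 8.20%) / (2.19 − 0.68) = 5.3642%
R_f = 8.20% − 0.68 × 5.3642% = 4.5523%
β_Sable = ρ·σ_i/σ_m = 0.430 × 17.28 / 13.70 = 0.5424
E(R_Sable) = R_f + β × MRP = 4.5523% + 0.5424 × 5.3642% = 7.46%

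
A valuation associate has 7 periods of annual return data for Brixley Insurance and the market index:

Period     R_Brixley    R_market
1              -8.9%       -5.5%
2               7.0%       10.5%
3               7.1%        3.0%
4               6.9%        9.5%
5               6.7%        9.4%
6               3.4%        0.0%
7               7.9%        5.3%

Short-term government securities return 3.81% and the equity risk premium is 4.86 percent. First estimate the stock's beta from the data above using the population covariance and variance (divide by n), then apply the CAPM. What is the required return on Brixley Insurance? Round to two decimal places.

7.91%

Mean R_i = (-8.9 + 7.0 + 7.1 + 6.9 + 6.7 + 3.4 + 7.9) / 7 = 4.3000%
Mean R_m = (-5.5 + 10.5 + 3.0 + 9.5 + 9.4 + 0.0 + 5.3) / 7 = 4.6000%
Σ(R_i − R̄_i)(R_m − R̄_m) = 175.6900  ⇒  Cov = 175.6900 / 7 = 25.0986
Σ(R_m − R̄_m)² = 208.0800  ⇒  Var(R_m) = 208.0800 / 7 = 29.7257
β = Cov / Var(R_m) = 25.0986 / 29.7257 = 0.8443
E(R) = R_f + β × MRP = 3.81% + 0.8443 × 4.86% = 7.91%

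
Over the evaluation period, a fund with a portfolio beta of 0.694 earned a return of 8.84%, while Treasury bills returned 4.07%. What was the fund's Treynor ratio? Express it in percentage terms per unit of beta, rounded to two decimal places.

Treynor = (R_P − R_f) / β_P = (8.84% − 4.07%) / 0.6940 = 4.77% / 0.6940 = 6.87%

6.87%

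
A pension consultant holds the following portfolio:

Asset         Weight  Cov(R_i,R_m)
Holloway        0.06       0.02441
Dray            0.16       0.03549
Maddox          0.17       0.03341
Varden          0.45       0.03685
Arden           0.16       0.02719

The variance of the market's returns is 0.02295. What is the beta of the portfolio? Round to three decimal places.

1.471

β_Holloway = 0.02441 / 0.02295 = 1.0636
β_Dray = 0.03549 / 0.02295 = 1.5464
β_Maddox = 0.03341 / 0.02295 = 1.4558
β_Varden = 0.03685 / 0.02295 = 1.6057
β_Arden = 0.02719 / 0.02295 = 1.1847
β_P = Σ w_i β_i = 0.06×1.0636 + 0.16×1.5464 + 0.17×1.4558 + 0.45×1.6057 + 0.16×1.1847 = 1.4708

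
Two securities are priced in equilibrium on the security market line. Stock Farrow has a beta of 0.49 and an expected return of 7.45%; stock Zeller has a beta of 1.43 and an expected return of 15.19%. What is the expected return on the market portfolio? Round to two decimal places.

Both satisfy E(R) = R_f + β·MRP, so the slope of the SML is
MRP = (15.19% − 7.45%) / (1.43 − 0.49) = 7.74% / 0.94 = 8.2340%
R_f = E(R_Farrow) − β_Farrow·MRP = 7.45% − 0.49 × 8.2340% = 3.4153%
E(R_m) = R_f + MRP = 3.4153% + 8.2340% = 11.65%

11.65%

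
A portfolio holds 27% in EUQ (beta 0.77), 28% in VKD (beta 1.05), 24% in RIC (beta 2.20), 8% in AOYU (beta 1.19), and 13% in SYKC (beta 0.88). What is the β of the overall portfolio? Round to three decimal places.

1.240

β_P = Σ w_i β_i = 0.27×0.77 + 0.28×1.05 + 0.24×2.20 + 0.08×1.19 + 0.13×0.88 = 1.2395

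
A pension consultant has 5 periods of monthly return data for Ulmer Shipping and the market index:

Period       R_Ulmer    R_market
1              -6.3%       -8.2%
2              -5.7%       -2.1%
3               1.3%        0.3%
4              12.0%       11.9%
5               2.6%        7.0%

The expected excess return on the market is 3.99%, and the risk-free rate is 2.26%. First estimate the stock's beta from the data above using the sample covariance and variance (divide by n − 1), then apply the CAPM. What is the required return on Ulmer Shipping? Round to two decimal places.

5.79%

Mean R_i = (-6.3 − 5.7 + 1.3 + 12.0 + 2.6) / 5 = 0.7800%
Mean R_m = (-8.2 − 2.1 + 0.3 + 11.9 + 7.0) / 5 = 1.7800%
Σ(R_i − R̄_i)(R_m − R̄_m) = 218.0780  ⇒  Cov = 218.0780 / 4 = 54.5195
Σ(R_m − R̄_m)² = 246.5080  ⇒  Var(R_m) = 246.5080 / 4 = 61.6270
β = Cov / Var(R_m) = 54.5195 / 61.6270 = 0.8847
E(R) = R_f + β × MRP = 2.26% + 0.8847 × 3.99% = 5.79%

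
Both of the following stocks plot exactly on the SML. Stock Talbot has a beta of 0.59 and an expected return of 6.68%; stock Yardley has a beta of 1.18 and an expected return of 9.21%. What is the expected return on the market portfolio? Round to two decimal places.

Both satisfy E(R) = R_f + β·MRP, so the slope of the SML is
MRP = (9.21% − 6.68%) / (1.18 − 0.59) = 2.53% / 0.59 = 4.2881%
R_f = E(R_Talbot) − β_Talbot·MRP = 6.68% − 0.59 × 4.2881% = 4.1500%
E(R_m) = R_f + MRP = 4.1500% + 4.2881% = 8.44%

8.44%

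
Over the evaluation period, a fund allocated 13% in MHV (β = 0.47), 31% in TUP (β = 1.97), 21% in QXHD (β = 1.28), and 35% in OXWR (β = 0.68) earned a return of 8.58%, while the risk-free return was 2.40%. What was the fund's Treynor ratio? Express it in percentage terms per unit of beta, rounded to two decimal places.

5.24%

β_P = 0.13×0.47 + 0.31×1.97 + 0.21×1.28 + 0.35×0.68 = 1.1786
Treynor = (R_P − R_f) / β_P = (8.58% − 2.40%) / 1.1786 = 6.18% / 1.1786 = 5.24%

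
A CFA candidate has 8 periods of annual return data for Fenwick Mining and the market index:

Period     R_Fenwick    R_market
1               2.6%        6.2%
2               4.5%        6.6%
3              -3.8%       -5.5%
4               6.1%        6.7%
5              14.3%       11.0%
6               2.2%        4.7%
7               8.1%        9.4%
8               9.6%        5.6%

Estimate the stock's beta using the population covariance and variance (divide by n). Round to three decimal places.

0.949

Mean R_i = (2.6 + 4.5 − 3.8 + 6.1 + 14.3 + 2.2 + 8.1 + 9.6) / 8 = 5.4500%
Mean R_m = (6.2 + 6.6 − 5.5 + 6.7 + 11.0 + 4.7 + 9.4 + 5.6) / 8 = 5.5875%
Σ(R_i − R̄_i)(R_m − R̄_m) = 161.5150  ⇒  Cov = 161.5150 / 8 = 20.1894
Σ(R_m − R̄_m)² = 170.1888  ⇒  Var(R_m) = 170.1888 / 8 = 21.2736
β = Cov / Var(R_m) = 20.1894 / 21.2736 = 0.9490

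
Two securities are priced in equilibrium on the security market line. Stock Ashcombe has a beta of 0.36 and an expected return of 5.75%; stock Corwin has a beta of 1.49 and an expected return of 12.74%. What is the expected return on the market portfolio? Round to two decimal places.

Both satisfy E(R) = R_f + β·MRP, so the slope of the SML is
MRP = (12.74% − 5.75%) / (1.49 − 0.36) = 6.99% / 1.13 = 6.1858%
R_f = E(R_Ashcombe) − β_Ashcombe·MRP = 5.75% − 0.36 × 6.1858% = 3.5231%
E(R_m) = R_f + MRP = 3.5231% + 6.1858% = 9.71%

9.71%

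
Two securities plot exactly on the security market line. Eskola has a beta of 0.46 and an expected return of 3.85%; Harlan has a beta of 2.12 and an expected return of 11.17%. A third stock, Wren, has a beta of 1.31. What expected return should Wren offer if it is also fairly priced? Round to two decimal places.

MRP (SML slope) = (11.17% − 3.85%) / (2.12 − 0.46) = 7.32% / 1.66 = 4.4096%
R_f (intercept) = 3.85% − 0.46 × 4.4096% = 1.8216%
E(R_Wren) = R_f + β × MRP = 1.8216% + 1.31 × 4.4096% = 7.60%

7.60%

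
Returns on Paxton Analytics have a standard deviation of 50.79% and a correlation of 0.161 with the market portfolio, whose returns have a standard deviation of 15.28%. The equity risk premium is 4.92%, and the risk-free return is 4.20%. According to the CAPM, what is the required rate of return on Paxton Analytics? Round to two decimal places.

6.83%

β = ρ × σ_i / σ_m = 0.161 × 50.79% / 15.28% = 0.5352
E(R) = 4.20% + 0.5352 × 4.92% = 6.83%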